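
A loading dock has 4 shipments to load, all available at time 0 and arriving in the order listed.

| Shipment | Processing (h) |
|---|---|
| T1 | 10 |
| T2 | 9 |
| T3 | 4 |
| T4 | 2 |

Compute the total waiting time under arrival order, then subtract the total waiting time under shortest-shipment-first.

FIFO (arrival order): T1 T2 T3 T4.
T1: waits 0, runs 0→10
T2: waits 10, runs 10→19
T3: waits 19, runs 19→23
T4: waits 23, runs 23→25
Sum = 0+10+19+23 = 52.
SPT (increasing processing time): T4 T3 T2 T1.
T4: waits 0, runs 0→2
T3: waits 2, runs 2→6
T2: waits 6, runs 6→15
T1: waits 15, runs 15→25
Sum = 0+2+6+15 = 23.
Difference = 52 − 23 = 29.

29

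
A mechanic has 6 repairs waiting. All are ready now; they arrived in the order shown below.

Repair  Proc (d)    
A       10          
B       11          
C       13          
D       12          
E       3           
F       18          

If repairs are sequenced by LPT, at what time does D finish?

43

LPT (decreasing processing time): F C D B A E.
F: 0→18
C: 18→31
D: 31→43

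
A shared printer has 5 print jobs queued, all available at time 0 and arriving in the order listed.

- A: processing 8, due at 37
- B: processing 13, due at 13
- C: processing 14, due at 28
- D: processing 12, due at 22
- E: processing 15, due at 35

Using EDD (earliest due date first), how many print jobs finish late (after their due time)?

EDD (increasing due date): B D C E A.
B: 0→13, due 13, tardiness 0
D: 13→25, due 22, tardiness 3
C: 25→39, due 28, tardiness 11
E: 39→54, due 35, tardiness 19
A: 54→62, due 37, tardiness 25
Late print jobs: 4.

4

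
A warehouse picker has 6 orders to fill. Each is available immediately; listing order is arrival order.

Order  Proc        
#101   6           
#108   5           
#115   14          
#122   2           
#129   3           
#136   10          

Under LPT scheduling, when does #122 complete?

40

LPT (decreasing processing time): #115 #136 #101 #108 #129 #122.
#115: 0→14
#136: 14→24
#101: 24→30
#108: 30→35
#129: 35→38
#122: 38→40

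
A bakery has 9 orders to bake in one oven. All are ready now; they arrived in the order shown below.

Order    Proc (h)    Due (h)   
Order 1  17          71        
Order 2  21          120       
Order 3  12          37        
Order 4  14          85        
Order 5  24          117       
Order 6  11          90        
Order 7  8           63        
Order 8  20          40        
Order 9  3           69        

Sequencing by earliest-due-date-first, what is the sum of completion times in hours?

585

EDD (increasing due date): Order 3 Order 8 Order 7 Order 9 Order 1 Order 4 Order 6 Order 5 Order 2.
Order 3: 0→12
Order 8: 12→32
Order 7: 32→40
Order 9: 40→43
Order 1: 43→60
Order 4: 60→74
Order 6: 74→85
Order 5: 85→109
Order 2: 109→130
Sum = 12+32+40+43+60+74+85+109+130 = 585.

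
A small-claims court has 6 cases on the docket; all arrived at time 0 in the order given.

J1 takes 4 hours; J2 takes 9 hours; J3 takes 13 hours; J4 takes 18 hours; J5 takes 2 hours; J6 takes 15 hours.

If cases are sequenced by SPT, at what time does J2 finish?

SPT (increasing processing time): J5 J1 J2 J3 J6 J4.
J5: 0→2
J1: 2→6
J2: 6→15

15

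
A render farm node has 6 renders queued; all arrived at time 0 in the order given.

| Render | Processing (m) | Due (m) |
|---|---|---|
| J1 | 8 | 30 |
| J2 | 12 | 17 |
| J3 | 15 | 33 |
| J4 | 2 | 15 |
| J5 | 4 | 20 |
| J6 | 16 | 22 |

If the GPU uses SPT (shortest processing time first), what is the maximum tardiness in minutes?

SPT (increasing processing time): J4 J5 J1 J2 J3 J6.
J4: 0→2, due 15, tardiness 0
J5: 2→6, due 20, tardiness 0
J1: 6→14, due 30, tardiness 0
J2: 14→26, due 17, tardiness 9
J3: 26→41, due 33, tardiness 8
J6: 41→57, due 22, tardiness 35
Maximum = 35.

35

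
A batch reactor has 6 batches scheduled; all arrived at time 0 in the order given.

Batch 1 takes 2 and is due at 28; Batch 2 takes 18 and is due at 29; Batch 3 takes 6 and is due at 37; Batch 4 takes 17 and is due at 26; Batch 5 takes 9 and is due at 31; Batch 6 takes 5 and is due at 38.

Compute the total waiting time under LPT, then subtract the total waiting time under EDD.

31

LPT (decreasing processing time): Batch 2 Batch 4 Batch 5 Batch 3 Batch 6 Batch 1.
Batch 2: waits 0, runs 0→18
Batch 4: waits 18, runs 18→35
Batch 5: waits 35, runs 35→44
Batch 3: waits 44, runs 44→50
Batch 6: waits 50, runs 50→55
Batch 1: waits 55, runs 55→57
Sum = 0+18+35+44+50+55 = 202.
EDD (increasing due date): Batch 4 Batch 1 Batch 2 Batch 5 Batch 3 Batch 6.
Batch 4: waits 0, runs 0→17
Batch 1: waits 17, runs 17→19
Batch 2: waits 19, runs 19→37
Batch 5: waits 37, runs 37→46
Batch 3: waits 46, runs 46→52
Batch 6: waits 52, runs 52→57
Sum = 0+17+19+37+46+52 = 171.
Difference = 202 − 171 = 31.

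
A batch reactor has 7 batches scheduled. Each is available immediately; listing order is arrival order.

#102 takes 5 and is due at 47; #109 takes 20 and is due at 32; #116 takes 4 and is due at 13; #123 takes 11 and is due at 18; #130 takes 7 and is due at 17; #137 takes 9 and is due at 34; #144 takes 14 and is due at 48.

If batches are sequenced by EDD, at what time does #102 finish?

56

EDD (increasing due date): #116 #130 #123 #109 #137 #102 #144.
#116: 0→4
#130: 4→11
#123: 11→22
#109: 22→42
#137: 42→51
#102: 51→56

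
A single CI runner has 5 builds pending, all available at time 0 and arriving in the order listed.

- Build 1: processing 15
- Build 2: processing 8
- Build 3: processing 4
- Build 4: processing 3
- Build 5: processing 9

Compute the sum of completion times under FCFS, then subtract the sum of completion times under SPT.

FIFO (arrival order): Build 1 Build 2 Build 3 Build 4 Build 5.
Build 1: 0→15
Build 2: 15→23
Build 3: 23→27
Build 4: 27→30
Build 5: 30→39
Sum = 15+23+27+30+39 = 134.
SPT (increasing processing time): Build 4 Build 3 Build 2 Build 5 Build 1.
Build 4: 0→3
Build 3: 3→7
Build 2: 7→15
Build 5: 15→24
Build 1: 24→39
Sum = 3+7+15+24+39 = 88.
Difference = 134 − 88 = 46.

46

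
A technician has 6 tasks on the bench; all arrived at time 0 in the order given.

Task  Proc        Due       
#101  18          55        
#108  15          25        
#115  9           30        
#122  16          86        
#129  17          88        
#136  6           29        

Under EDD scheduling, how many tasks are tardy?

0

EDD (increasing due date): #108 #136 #115 #101 #122 #129.
#108: 0→15, due 25, tardiness 0
#136: 15→21, due 29, tardiness 0
#115: 21→30, due 30, tardiness 0
#101: 30→48, due 55, tardiness 0
#122: 48→64, due 86, tardiness 0
#129: 64→81, due 88, tardiness 0
Late tasks: 0.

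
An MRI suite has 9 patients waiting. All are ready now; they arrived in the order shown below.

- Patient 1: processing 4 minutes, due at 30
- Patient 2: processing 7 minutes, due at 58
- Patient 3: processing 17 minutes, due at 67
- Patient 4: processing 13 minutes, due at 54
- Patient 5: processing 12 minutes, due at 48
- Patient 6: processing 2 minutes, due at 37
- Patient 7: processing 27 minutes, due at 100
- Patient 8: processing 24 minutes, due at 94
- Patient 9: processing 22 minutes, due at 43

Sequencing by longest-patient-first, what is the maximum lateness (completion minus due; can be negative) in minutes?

LPT (decreasing processing time): Patient 7 Patient 8 Patient 9 Patient 3 Patient 4 Patient 5 Patient 2 Patient 1 Patient 6.
Patient 7: 0→27, due 100, lateness -73
Patient 8: 27→51, due 94, lateness -43
Patient 9: 51→73, due 43, lateness 30
Patient 3: 73→90, due 67, lateness 23
Patient 4: 90→103, due 54, lateness 49
Patient 5: 103→115, due 48, lateness 67
Patient 2: 115→122, due 58, lateness 64
Patient 1: 122→126, due 30, lateness 96
Patient 6: 126→128, due 37, lateness 91
Maximum = 96.

96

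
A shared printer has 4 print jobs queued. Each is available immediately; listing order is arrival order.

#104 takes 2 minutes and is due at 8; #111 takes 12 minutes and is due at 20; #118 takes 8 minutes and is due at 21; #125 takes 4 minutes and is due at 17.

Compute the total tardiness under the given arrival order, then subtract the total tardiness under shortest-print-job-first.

FIFO (arrival order): #104 #111 #118 #125.
#104: 0→2, due 8, tardiness 0
#111: 2→14, due 20, tardiness 0
#118: 14→22, due 21, tardiness 1
#125: 22→26, due 17, tardiness 9
Sum = 0+0+1+9 = 10.
SPT (increasing processing time): #104 #125 #118 #111.
#104: 0→2, due 8, tardiness 0
#125: 2→6, due 17, tardiness 0
#118: 6→14, due 21, tardiness 0
#111: 14→26, due 20, tardiness 6
Sum = 0+0+0+6 = 6.
Difference = 10 − 6 = 4.

4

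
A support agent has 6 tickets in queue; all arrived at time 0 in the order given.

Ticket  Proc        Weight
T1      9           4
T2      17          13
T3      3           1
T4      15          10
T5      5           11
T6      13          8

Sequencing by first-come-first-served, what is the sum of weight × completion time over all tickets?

1878

FIFO (arrival order): T1 T2 T3 T4 T5 T6.
T1: finishes 9, weight 4, w·C = 36
T2: finishes 26, weight 13, w·C = 338
T3: finishes 29, weight 1, w·C = 29
T4: finishes 44, weight 10, w·C = 440
T5: finishes 49, weight 11, w·C = 539
T6: finishes 62, weight 8, w·C = 496
Sum = 36+338+29+440+539+496 = 1878.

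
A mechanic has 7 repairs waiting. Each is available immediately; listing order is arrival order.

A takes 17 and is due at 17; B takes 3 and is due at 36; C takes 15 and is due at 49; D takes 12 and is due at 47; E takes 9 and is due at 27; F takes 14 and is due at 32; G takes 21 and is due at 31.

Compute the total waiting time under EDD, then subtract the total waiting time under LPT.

EDD (increasing due date): A E G F B D C.
A: waits 0, runs 0→17
E: waits 17, runs 17→26
G: waits 26, runs 26→47
F: waits 47, runs 47→61
B: waits 61, runs 61→64
D: waits 64, runs 64→76
C: waits 76, runs 76→91
Sum = 0+17+26+47+61+64+76 = 291.
LPT (decreasing processing time): G A C F D E B.
G: waits 0, runs 0→21
A: waits 21, runs 21→38
C: waits 38, runs 38→53
F: waits 53, runs 53→67
D: waits 67, runs 67→79
E: waits 79, runs 79→88
B: waits 88, runs 88→91
Sum = 0+21+38+53+67+79+88 = 346.
Difference = 291 − 346 = -55.

-55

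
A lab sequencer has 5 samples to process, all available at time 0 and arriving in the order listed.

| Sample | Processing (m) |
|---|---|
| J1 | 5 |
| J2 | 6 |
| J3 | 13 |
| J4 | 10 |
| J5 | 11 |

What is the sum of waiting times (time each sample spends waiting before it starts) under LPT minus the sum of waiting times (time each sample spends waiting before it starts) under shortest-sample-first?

LPT (decreasing processing time): J3 J5 J4 J2 J1.
J3: waits 0, runs 0→13
J5: waits 13, runs 13→24
J4: waits 24, runs 24→34
J2: waits 34, runs 34→40
J1: waits 40, runs 40→45
Sum = 0+13+24+34+40 = 111.
SPT (increasing processing time): J1 J2 J4 J5 J3.
J1: waits 0, runs 0→5
J2: waits 5, runs 5→11
J4: waits 11, runs 11→21
J5: waits 21, runs 21→32
J3: waits 32, runs 32→45
Sum = 0+5+11+21+32 = 69.
Difference = 111 − 69 = 42.

42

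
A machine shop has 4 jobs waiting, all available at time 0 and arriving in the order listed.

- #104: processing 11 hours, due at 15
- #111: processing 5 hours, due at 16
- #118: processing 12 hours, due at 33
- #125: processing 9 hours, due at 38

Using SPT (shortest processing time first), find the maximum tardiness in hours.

10

SPT (increasing processing time): #111 #125 #104 #118.
#111: 0→5, due 16, tardiness 0
#125: 5→14, due 38, tardiness 0
#104: 14→25, due 15, tardiness 10
#118: 25→37, due 33, tardiness 4
Maximum = 10.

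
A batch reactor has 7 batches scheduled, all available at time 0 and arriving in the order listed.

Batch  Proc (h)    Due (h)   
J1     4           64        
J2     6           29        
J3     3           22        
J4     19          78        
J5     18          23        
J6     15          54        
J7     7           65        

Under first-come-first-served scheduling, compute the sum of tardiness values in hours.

45

FIFO (arrival order): J1 J2 J3 J4 J5 J6 J7.
J1: 0→4, due 64, tardiness 0
J2: 4→10, due 29, tardiness 0
J3: 10→13, due 22, tardiness 0
J4: 13→32, due 78, tardiness 0
J5: 32→50, due 23, tardiness 27
J6: 50→65, due 54, tardiness 11
J7: 65→72, due 65, tardiness 7
Sum = 0+0+0+0+27+11+7 = 45.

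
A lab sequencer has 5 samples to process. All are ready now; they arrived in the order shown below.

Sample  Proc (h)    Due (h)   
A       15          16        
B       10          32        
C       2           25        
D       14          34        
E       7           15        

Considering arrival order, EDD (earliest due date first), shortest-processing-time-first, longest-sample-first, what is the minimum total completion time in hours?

111

FIFO (arrival order): A B C D E.
A: 0→15
B: 15→25
C: 25→27
D: 27→41
E: 41→48
Sum = 15+25+27+41+48 = 156.
EDD (increasing due date): E A C B D.
E: 0→7
A: 7→22
C: 22→24
B: 24→34
D: 34→48
Sum = 7+22+24+34+48 = 135.
SPT (increasing processing time): C E B D A.
C: 0→2
E: 2→9
B: 9→19
D: 19→33
A: 33→48
Sum = 2+9+19+33+48 = 111.
LPT (decreasing processing time): A D B E C.
A: 0→15
D: 15→29
B: 29→39
E: 39→46
C: 46→48
Sum = 15+29+39+46+48 = 177.
FIFO 156, EDD 135, SPT 111, LPT 177 → minimum 111.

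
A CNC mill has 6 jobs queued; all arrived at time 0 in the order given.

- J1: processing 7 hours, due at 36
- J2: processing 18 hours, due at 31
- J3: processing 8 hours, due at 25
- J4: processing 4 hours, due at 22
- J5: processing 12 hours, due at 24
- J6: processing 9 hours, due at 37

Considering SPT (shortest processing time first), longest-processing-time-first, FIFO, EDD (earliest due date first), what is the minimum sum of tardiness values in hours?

SPT (increasing processing time): J4 J1 J3 J6 J5 J2.
J4: 0→4, due 22, tardiness 0
J1: 4→11, due 36, tardiness 0
J3: 11→19, due 25, tardiness 0
J6: 19→28, due 37, tardiness 0
J5: 28→40, due 24, tardiness 16
J2: 40→58, due 31, tardiness 27
Sum = 0+0+0+0+16+27 = 43.
LPT (decreasing processing time): J2 J5 J6 J3 J1 J4.
J2: 0→18, due 31, tardiness 0
J5: 18→30, due 24, tardiness 6
J6: 30→39, due 37, tardiness 2
J3: 39→47, due 25, tardiness 22
J1: 47→54, due 36, tardiness 18
J4: 54→58, due 22, tardiness 36
Sum = 0+6+2+22+18+36 = 84.
FIFO (arrival order): J1 J2 J3 J4 J5 J6.
J1: 0→7, due 36, tardiness 0
J2: 7→25, due 31, tardiness 0
J3: 25→33, due 25, tardiness 8
J4: 33→37, due 22, tardiness 15
J5: 37→49, due 24, tardiness 25
J6: 49→58, due 37, tardiness 21
Sum = 0+0+8+15+25+21 = 69.
EDD (increasing due date): J4 J5 J3 J2 J1 J6.
J4: 0→4, due 22, tardiness 0
J5: 4→16, due 24, tardiness 0
J3: 16→24, due 25, tardiness 0
J2: 24→42, due 31, tardiness 11
J1: 42→49, due 36, tardiness 13
J6: 49→58, due 37, tardiness 21
Sum = 0+0+0+11+13+21 = 45.
SPT 43, LPT 84, FIFO 69, EDD 45 → minimum 43.

43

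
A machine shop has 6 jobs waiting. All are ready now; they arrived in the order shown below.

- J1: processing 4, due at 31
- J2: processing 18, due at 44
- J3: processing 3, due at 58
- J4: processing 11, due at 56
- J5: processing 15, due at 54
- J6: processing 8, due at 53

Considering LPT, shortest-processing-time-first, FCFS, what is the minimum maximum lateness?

6

LPT (decreasing processing time): J2 J5 J4 J6 J1 J3.
J2: 0→18, due 44, lateness -26
J5: 18→33, due 54, lateness -21
J4: 33→44, due 56, lateness -12
J6: 44→52, due 53, lateness -1
J1: 52→56, due 31, lateness 25
J3: 56→59, due 58, lateness 1
Maximum = 25.
SPT (increasing processing time): J3 J1 J6 J4 J5 J2.
J3: 0→3, due 58, lateness -55
J1: 3→7, due 31, lateness -24
J6: 7→15, due 53, lateness -38
J4: 15→26, due 56, lateness -30
J5: 26→41, due 54, lateness -13
J2: 41→59, due 44, lateness 15
Maximum = 15.
FIFO (arrival order): J1 J2 J3 J4 J5 J6.
J1: 0→4, due 31, lateness -27
J2: 4→22, due 44, lateness -22
J3: 22→25, due 58, lateness -33
J4: 25→36, due 56, lateness -20
J5: 36→51, due 54, lateness -3
J6: 51→59, due 53, lateness 6
Maximum = 6.
LPT 25, SPT 15, FIFO 6 → minimum 6.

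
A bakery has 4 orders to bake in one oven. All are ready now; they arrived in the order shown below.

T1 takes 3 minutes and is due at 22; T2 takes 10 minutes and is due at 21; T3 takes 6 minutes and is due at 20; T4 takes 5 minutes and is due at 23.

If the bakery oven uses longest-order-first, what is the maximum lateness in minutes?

2

LPT (decreasing processing time): T2 T3 T4 T1.
T2: 0→10, due 21, lateness -11
T3: 10→16, due 20, lateness -4
T4: 16→21, due 23, lateness -2
T1: 21→24, due 22, lateness 2
Maximum = 2.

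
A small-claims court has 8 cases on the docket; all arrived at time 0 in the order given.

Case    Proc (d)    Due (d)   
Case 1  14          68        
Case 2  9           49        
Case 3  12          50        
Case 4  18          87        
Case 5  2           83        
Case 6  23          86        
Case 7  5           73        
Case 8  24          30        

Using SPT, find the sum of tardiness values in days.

77

SPT (increasing processing time): Case 5 Case 7 Case 2 Case 3 Case 1 Case 4 Case 6 Case 8.
Case 5: 0→2, due 83, tardiness 0
Case 7: 2→7, due 73, tardiness 0
Case 2: 7→16, due 49, tardiness 0
Case 3: 16→28, due 50, tardiness 0
Case 1: 28→42, due 68, tardiness 0
Case 4: 42→60, due 87, tardiness 0
Case 6: 60→83, due 86, tardiness 0
Case 8: 83→107, due 30, tardiness 77
Sum = 0+0+0+0+0+0+0+77 = 77.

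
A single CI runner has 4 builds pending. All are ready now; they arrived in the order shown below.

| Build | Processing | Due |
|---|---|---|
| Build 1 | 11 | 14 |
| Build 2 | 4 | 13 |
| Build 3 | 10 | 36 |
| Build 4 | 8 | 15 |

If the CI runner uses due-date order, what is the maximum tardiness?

EDD (increasing due date): Build 2 Build 1 Build 4 Build 3.
Build 2: 0→4, due 13, tardiness 0
Build 1: 4→15, due 14, tardiness 1
Build 4: 15→23, due 15, tardiness 8
Build 3: 23→33, due 36, tardiness 0
Maximum = 8.

8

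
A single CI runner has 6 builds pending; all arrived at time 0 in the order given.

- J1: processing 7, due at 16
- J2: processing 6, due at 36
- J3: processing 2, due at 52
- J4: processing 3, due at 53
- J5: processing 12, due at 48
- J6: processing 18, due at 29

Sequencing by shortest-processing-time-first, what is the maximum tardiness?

19

SPT (increasing processing time): J3 J4 J2 J1 J5 J6.
J3: 0→2, due 52, tardiness 0
J4: 2→5, due 53, tardiness 0
J2: 5→11, due 36, tardiness 0
J1: 11→18, due 16, tardiness 2
J5: 18→30, due 48, tardiness 0
J6: 30→48, due 29, tardiness 19
Maximum = 19.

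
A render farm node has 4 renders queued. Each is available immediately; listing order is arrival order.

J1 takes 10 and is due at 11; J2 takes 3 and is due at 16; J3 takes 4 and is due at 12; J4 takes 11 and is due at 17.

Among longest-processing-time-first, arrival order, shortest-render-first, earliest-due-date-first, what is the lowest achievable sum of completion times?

55

LPT (decreasing processing time): J4 J1 J3 J2.
J4: 0→11
J1: 11→21
J3: 21→25
J2: 25→28
Sum = 11+21+25+28 = 85.
FIFO (arrival order): J1 J2 J3 J4.
J1: 0→10
J2: 10→13
J3: 13→17
J4: 17→28
Sum = 10+13+17+28 = 68.
SPT (increasing processing time): J2 J3 J1 J4.
J2: 0→3
J3: 3→7
J1: 7→17
J4: 17→28
Sum = 3+7+17+28 = 55.
EDD (increasing due date): J1 J3 J2 J4.
J1: 0→10
J3: 10→14
J2: 14→17
J4: 17→28
Sum = 10+14+17+28 = 69.
LPT 85, FIFO 68, SPT 55, EDD 69 → minimum 55.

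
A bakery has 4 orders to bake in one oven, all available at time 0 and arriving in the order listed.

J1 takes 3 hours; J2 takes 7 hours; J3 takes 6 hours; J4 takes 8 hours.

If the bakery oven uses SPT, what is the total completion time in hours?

52

SPT (increasing processing time): J1 J3 J2 J4.
J1: 0→3
J3: 3→9
J2: 9→16
J4: 16→24
Sum = 3+9+16+24 = 52.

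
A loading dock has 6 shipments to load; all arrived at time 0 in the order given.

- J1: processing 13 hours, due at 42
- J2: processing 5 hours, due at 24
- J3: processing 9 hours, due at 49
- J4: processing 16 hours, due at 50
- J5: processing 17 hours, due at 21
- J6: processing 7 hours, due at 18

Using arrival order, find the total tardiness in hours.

FIFO (arrival order): J1 J2 J3 J4 J5 J6.
J1: 0→13, due 42, tardiness 0
J2: 13→18, due 24, tardiness 0
J3: 18→27, due 49, tardiness 0
J4: 27→43, due 50, tardiness 0
J5: 43→60, due 21, tardiness 39
J6: 60→67, due 18, tardiness 49
Sum = 0+0+0+0+39+49 = 88.

88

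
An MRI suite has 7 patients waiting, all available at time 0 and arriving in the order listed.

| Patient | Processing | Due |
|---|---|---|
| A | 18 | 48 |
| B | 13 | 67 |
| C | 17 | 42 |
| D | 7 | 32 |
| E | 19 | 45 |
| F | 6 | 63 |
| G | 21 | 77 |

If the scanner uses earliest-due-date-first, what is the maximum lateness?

EDD (increasing due date): D C E A F B G.
D: 0→7, due 32, lateness -25
C: 7→24, due 42, lateness -18
E: 24→43, due 45, lateness -2
A: 43→61, due 48, lateness 13
F: 61→67, due 63, lateness 4
B: 67→80, due 67, lateness 13
G: 80→101, due 77, lateness 24
Maximum = 24.

24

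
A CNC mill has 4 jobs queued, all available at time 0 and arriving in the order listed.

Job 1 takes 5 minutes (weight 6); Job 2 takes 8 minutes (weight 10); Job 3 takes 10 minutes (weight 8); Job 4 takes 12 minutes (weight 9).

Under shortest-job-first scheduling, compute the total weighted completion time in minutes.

SPT (increasing processing time): Job 1 Job 2 Job 3 Job 4.
Job 1: finishes 5, weight 6, w·C = 30
Job 2: finishes 13, weight 10, w·C = 130
Job 3: finishes 23, weight 8, w·C = 184
Job 4: finishes 35, weight 9, w·C = 315
Sum = 30+130+184+315 = 659.

659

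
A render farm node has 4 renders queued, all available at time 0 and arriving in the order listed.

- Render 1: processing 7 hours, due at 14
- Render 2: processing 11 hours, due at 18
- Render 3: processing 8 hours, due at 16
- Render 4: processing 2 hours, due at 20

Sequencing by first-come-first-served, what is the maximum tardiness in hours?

FIFO (arrival order): Render 1 Render 2 Render 3 Render 4.
Render 1: 0→7, due 14, tardiness 0
Render 2: 7→18, due 18, tardiness 0
Render 3: 18→26, due 16, tardiness 10
Render 4: 26→28, due 20, tardiness 8
Maximum = 10.

10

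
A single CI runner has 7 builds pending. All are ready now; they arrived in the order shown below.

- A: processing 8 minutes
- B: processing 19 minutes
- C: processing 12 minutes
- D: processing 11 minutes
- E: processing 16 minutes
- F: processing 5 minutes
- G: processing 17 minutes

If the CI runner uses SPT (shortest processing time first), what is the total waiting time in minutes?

SPT (increasing processing time): F A D C E G B.
F: waits 0, runs 0→5
A: waits 5, runs 5→13
D: waits 13, runs 13→24
C: waits 24, runs 24→36
E: waits 36, runs 36→52
G: waits 52, runs 52→69
B: waits 69, runs 69→88
Sum = 0+5+13+24+36+52+69 = 199.

199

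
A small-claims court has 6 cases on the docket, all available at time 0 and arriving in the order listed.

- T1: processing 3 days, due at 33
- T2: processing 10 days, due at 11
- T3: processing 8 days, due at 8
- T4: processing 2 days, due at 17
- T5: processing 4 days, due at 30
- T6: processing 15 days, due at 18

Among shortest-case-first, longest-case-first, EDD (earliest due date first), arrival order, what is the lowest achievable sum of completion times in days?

102

SPT (increasing processing time): T4 T1 T5 T3 T2 T6.
T4: 0→2
T1: 2→5
T5: 5→9
T3: 9→17
T2: 17→27
T6: 27→42
Sum = 2+5+9+17+27+42 = 102.
LPT (decreasing processing time): T6 T2 T3 T5 T1 T4.
T6: 0→15
T2: 15→25
T3: 25→33
T5: 33→37
T1: 37→40
T4: 40→42
Sum = 15+25+33+37+40+42 = 192.
EDD (increasing due date): T3 T2 T4 T6 T5 T1.
T3: 0→8
T2: 8→18
T4: 18→20
T6: 20→35
T5: 35→39
T1: 39→42
Sum = 8+18+20+35+39+42 = 162.
FIFO (arrival order): T1 T2 T3 T4 T5 T6.
T1: 0→3
T2: 3→13
T3: 13→21
T4: 21→23
T5: 23→27
T6: 27→42
Sum = 3+13+21+23+27+42 = 129.
SPT 102, LPT 192, EDD 162, FIFO 129 → minimum 102.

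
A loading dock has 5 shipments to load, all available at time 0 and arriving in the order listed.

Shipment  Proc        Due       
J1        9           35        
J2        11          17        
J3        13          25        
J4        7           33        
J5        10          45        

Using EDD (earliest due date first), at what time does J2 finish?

EDD (increasing due date): J2 J3 J4 J1 J5.
J2: 0→11

11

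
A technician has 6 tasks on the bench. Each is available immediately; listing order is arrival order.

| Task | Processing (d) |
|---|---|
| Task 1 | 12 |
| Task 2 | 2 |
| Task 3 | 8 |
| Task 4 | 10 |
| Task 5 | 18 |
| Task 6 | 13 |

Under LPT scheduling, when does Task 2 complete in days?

LPT (decreasing processing time): Task 5 Task 6 Task 1 Task 4 Task 3 Task 2.
Task 5: 0→18
Task 6: 18→31
Task 1: 31→43
Task 4: 43→53
Task 3: 53→61
Task 2: 61→63

63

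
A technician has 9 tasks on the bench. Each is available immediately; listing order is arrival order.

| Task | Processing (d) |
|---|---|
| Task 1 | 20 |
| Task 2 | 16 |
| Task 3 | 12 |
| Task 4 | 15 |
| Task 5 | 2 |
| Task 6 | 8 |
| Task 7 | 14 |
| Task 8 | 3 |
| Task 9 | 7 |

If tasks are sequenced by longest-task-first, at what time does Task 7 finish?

65

LPT (decreasing processing time): Task 1 Task 2 Task 4 Task 7 Task 3 Task 6 Task 9 Task 8 Task 5.
Task 1: 0→20
Task 2: 20→36
Task 4: 36→51
Task 7: 51→65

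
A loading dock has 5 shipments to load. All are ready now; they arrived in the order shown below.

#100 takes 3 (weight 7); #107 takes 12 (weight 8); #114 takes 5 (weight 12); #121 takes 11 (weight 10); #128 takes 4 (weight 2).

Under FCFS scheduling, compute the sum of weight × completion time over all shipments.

FIFO (arrival order): #100 #107 #114 #121 #128.
#100: finishes 3, weight 7, w·C = 21
#107: finishes 15, weight 8, w·C = 120
#114: finishes 20, weight 12, w·C = 240
#121: finishes 31, weight 10, w·C = 310
#128: finishes 35, weight 2, w·C = 70
Sum = 21+120+240+310+70 = 761.

761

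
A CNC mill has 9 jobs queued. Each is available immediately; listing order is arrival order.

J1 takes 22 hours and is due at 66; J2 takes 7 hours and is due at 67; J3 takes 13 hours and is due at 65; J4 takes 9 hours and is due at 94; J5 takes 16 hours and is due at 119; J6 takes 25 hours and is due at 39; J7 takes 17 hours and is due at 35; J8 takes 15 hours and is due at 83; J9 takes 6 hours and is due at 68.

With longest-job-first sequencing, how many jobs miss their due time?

LPT (decreasing processing time): J6 J1 J7 J5 J8 J3 J4 J2 J9.
J6: 0→25, due 39, tardiness 0
J1: 25→47, due 66, tardiness 0
J7: 47→64, due 35, tardiness 29
J5: 64→80, due 119, tardiness 0
J8: 80→95, due 83, tardiness 12
J3: 95→108, due 65, tardiness 43
J4: 108→117, due 94, tardiness 23
J2: 117→124, due 67, tardiness 57
J9: 124→130, due 68, tardiness 62
Late jobs: 6.

6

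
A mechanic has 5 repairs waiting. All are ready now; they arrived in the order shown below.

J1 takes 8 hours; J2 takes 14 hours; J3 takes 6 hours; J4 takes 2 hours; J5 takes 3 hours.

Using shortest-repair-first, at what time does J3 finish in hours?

11

SPT (increasing processing time): J4 J5 J3 J1 J2.
J4: 0→2
J5: 2→5
J3: 5→11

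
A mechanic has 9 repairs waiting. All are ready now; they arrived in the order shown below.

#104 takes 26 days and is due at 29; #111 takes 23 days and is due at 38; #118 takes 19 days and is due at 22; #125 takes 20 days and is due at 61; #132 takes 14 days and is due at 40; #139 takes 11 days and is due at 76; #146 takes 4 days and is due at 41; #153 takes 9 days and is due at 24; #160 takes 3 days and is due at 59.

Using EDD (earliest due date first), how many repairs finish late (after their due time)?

8

EDD (increasing due date): #118 #153 #104 #111 #132 #146 #160 #125 #139.
#118: 0→19, due 22, tardiness 0
#153: 19→28, due 24, tardiness 4
#104: 28→54, due 29, tardiness 25
#111: 54→77, due 38, tardiness 39
#132: 77→91, due 40, tardiness 51
#146: 91→95, due 41, tardiness 54
#160: 95→98, due 59, tardiness 39
#125: 98→118, due 61, tardiness 57
#139: 118→129, due 76, tardiness 53
Late repairs: 8.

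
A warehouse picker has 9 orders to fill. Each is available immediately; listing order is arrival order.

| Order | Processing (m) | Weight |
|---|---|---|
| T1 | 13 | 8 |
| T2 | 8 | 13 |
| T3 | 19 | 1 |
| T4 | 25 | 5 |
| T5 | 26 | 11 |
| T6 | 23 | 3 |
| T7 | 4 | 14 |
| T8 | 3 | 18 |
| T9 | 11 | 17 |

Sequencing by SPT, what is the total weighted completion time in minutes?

3384

SPT (increasing processing time): T8 T7 T2 T9 T1 T3 T6 T4 T5.
T8: finishes 3, weight 18, w·C = 54
T7: finishes 7, weight 14, w·C = 98
T2: finishes 15, weight 13, w·C = 195
T9: finishes 26, weight 17, w·C = 442
T1: finishes 39, weight 8, w·C = 312
T3: finishes 58, weight 1, w·C = 58
T6: finishes 81, weight 3, w·C = 243
T4: finishes 106, weight 5, w·C = 530
T5: finishes 132, weight 11, w·C = 1452
Sum = 54+98+195+442+312+58+243+530+1452 = 3384.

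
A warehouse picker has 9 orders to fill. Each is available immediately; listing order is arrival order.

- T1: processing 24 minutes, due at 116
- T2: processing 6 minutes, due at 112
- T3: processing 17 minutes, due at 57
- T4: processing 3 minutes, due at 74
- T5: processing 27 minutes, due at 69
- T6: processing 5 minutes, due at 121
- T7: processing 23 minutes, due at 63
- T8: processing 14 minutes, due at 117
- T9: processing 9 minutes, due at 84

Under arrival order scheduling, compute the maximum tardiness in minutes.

44

FIFO (arrival order): T1 T2 T3 T4 T5 T6 T7 T8 T9.
T1: 0→24, due 116, tardiness 0
T2: 24→30, due 112, tardiness 0
T3: 30→47, due 57, tardiness 0
T4: 47→50, due 74, tardiness 0
T5: 50→77, due 69, tardiness 8
T6: 77→82, due 121, tardiness 0
T7: 82→105, due 63, tardiness 42
T8: 105→119, due 117, tardiness 2
T9: 119→128, due 84, tardiness 44
Maximum = 44.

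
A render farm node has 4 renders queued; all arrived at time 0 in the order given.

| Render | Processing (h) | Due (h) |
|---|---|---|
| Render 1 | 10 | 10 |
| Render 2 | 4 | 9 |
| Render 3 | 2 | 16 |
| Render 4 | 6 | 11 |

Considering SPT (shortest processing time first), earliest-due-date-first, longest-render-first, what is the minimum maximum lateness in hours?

9

SPT (increasing processing time): Render 3 Render 2 Render 4 Render 1.
Render 3: 0→2, due 16, lateness -14
Render 2: 2→6, due 9, lateness -3
Render 4: 6→12, due 11, lateness 1
Render 1: 12→22, due 10, lateness 12
Maximum = 12.
EDD (increasing due date): Render 2 Render 1 Render 4 Render 3.
Render 2: 0→4, due 9, lateness -5
Render 1: 4→14, due 10, lateness 4
Render 4: 14→20, due 11, lateness 9
Render 3: 20→22, due 16, lateness 6
Maximum = 9.
LPT (decreasing processing time): Render 1 Render 4 Render 2 Render 3.
Render 1: 0→10, due 10, lateness 0
Render 4: 10→16, due 11, lateness 5
Render 2: 16→20, due 9, lateness 11
Render 3: 20→22, due 16, lateness 6
Maximum = 11.
SPT 12, EDD 9, LPT 11 → minimum 9.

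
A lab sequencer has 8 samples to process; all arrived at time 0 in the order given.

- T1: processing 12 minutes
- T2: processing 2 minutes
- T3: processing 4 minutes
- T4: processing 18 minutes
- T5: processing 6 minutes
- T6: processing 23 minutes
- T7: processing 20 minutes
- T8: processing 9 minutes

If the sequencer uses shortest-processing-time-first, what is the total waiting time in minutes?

196

SPT (increasing processing time): T2 T3 T5 T8 T1 T4 T7 T6.
T2: waits 0, runs 0→2
T3: waits 2, runs 2→6
T5: waits 6, runs 6→12
T8: waits 12, runs 12→21
T1: waits 21, runs 21→33
T4: waits 33, runs 33→51
T7: waits 51, runs 51→71
T6: waits 71, runs 71→94
Sum = 0+2+6+12+21+33+51+71 = 196.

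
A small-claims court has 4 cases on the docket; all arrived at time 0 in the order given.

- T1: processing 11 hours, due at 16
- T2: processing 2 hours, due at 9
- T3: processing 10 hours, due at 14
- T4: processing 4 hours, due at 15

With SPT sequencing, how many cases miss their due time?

SPT (increasing processing time): T2 T4 T3 T1.
T2: 0→2, due 9, tardiness 0
T4: 2→6, due 15, tardiness 0
T3: 6→16, due 14, tardiness 2
T1: 16→27, due 16, tardiness 11
Late cases: 2.

2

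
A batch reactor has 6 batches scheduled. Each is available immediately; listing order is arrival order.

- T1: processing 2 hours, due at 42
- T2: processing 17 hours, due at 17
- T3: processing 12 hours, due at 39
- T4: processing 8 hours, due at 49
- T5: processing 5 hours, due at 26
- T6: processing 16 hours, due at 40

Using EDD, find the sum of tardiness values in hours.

31

EDD (increasing due date): T2 T5 T3 T6 T1 T4.
T2: 0→17, due 17, tardiness 0
T5: 17→22, due 26, tardiness 0
T3: 22→34, due 39, tardiness 0
T6: 34→50, due 40, tardiness 10
T1: 50→52, due 42, tardiness 10
T4: 52→60, due 49, tardiness 11
Sum = 0+0+0+10+10+11 = 31.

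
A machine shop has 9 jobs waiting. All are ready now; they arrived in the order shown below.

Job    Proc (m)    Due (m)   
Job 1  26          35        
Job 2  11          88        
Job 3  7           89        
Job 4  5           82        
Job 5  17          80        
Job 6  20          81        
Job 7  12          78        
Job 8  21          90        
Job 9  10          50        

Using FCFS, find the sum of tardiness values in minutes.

133

FIFO (arrival order): Job 1 Job 2 Job 3 Job 4 Job 5 Job 6 Job 7 Job 8 Job 9.
Job 1: 0→26, due 35, tardiness 0
Job 2: 26→37, due 88, tardiness 0
Job 3: 37→44, due 89, tardiness 0
Job 4: 44→49, due 82, tardiness 0
Job 5: 49→66, due 80, tardiness 0
Job 6: 66→86, due 81, tardiness 5
Job 7: 86→98, due 78, tardiness 20
Job 8: 98→119, due 90, tardiness 29
Job 9: 119→129, due 50, tardiness 79
Sum = 0+0+0+0+0+5+20+29+79 = 133.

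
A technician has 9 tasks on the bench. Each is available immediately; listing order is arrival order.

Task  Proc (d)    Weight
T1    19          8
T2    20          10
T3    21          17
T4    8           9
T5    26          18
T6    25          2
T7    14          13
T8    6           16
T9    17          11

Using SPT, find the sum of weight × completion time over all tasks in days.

7286

SPT (increasing processing time): T8 T4 T7 T9 T1 T2 T3 T6 T5.
T8: finishes 6, weight 16, w·C = 96
T4: finishes 14, weight 9, w·C = 126
T7: finishes 28, weight 13, w·C = 364
T9: finishes 45, weight 11, w·C = 495
T1: finishes 64, weight 8, w·C = 512
T2: finishes 84, weight 10, w·C = 840
T3: finishes 105, weight 17, w·C = 1785
T6: finishes 130, weight 2, w·C = 260
T5: finishes 156, weight 18, w·C = 2808
Sum = 96+126+364+495+512+840+1785+260+2808 = 7286.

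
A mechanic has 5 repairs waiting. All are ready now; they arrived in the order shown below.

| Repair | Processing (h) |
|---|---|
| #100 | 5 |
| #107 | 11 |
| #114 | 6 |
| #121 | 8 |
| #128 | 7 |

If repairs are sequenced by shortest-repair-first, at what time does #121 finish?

SPT (increasing processing time): #100 #114 #128 #121 #107.
#100: 0→5
#114: 5→11
#128: 11→18
#121: 18→26

26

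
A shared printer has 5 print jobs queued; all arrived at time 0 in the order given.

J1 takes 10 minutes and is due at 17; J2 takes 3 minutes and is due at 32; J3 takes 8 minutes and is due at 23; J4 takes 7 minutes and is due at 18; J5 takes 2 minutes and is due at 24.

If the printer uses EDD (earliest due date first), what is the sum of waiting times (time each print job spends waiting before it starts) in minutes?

79

EDD (increasing due date): J1 J4 J3 J5 J2.
J1: waits 0, runs 0→10
J4: waits 10, runs 10→17
J3: waits 17, runs 17→25
J5: waits 25, runs 25→27
J2: waits 27, runs 27→30
Sum = 0+10+17+25+27 = 79.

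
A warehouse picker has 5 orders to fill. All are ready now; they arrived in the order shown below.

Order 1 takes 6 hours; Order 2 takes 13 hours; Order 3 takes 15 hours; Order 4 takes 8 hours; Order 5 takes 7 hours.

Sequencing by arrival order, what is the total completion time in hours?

FIFO (arrival order): Order 1 Order 2 Order 3 Order 4 Order 5.
Order 1: 0→6
Order 2: 6→19
Order 3: 19→34
Order 4: 34→42
Order 5: 42→49
Sum = 6+19+34+42+49 = 150.

150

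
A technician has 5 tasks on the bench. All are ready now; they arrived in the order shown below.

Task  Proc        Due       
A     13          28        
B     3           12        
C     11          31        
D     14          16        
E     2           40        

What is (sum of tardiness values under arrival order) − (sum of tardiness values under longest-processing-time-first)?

FIFO (arrival order): A B C D E.
A: 0→13, due 28, tardiness 0
B: 13→16, due 12, tardiness 4
C: 16→27, due 31, tardiness 0
D: 27→41, due 16, tardiness 25
E: 41→43, due 40, tardiness 3
Sum = 0+4+0+25+3 = 32.
LPT (decreasing processing time): D A C B E.
D: 0→14, due 16, tardiness 0
A: 14→27, due 28, tardiness 0
C: 27→38, due 31, tardiness 7
B: 38→41, due 12, tardiness 29
E: 41→43, due 40, tardiness 3
Sum = 0+0+7+29+3 = 39.
Difference = 32 − 39 = -7.

-7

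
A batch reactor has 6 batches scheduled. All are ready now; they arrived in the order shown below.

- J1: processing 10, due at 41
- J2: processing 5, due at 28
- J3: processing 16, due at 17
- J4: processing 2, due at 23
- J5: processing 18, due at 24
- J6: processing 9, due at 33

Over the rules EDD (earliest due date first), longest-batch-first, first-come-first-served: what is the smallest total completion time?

200

EDD (increasing due date): J3 J4 J5 J2 J6 J1.
J3: 0→16
J4: 16→18
J5: 18→36
J2: 36→41
J6: 41→50
J1: 50→60
Sum = 16+18+36+41+50+60 = 221.
LPT (decreasing processing time): J5 J3 J1 J6 J2 J4.
J5: 0→18
J3: 18→34
J1: 34→44
J6: 44→53
J2: 53→58
J4: 58→60
Sum = 18+34+44+53+58+60 = 267.
FIFO (arrival order): J1 J2 J3 J4 J5 J6.
J1: 0→10
J2: 10→15
J3: 15→31
J4: 31→33
J5: 33→51
J6: 51→60
Sum = 10+15+31+33+51+60 = 200.
EDD 221, LPT 267, FIFO 200 → minimum 200.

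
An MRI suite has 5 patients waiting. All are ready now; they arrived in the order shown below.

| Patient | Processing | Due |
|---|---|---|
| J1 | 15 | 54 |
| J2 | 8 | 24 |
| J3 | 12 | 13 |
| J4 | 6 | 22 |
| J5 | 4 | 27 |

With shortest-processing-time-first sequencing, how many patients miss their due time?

1

SPT (increasing processing time): J5 J4 J2 J3 J1.
J5: 0→4, due 27, tardiness 0
J4: 4→10, due 22, tardiness 0
J2: 10→18, due 24, tardiness 0
J3: 18→30, due 13, tardiness 17
J1: 30→45, due 54, tardiness 0
Late patients: 1.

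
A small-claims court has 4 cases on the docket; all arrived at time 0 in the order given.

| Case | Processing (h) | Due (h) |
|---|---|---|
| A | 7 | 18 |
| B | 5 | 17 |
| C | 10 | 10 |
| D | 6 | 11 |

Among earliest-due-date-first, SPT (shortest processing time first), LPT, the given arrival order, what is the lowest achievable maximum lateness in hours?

10

EDD (increasing due date): C D B A.
C: 0→10, due 10, lateness 0
D: 10→16, due 11, lateness 5
B: 16→21, due 17, lateness 4
A: 21→28, due 18, lateness 10
Maximum = 10.
SPT (increasing processing time): B D A C.
B: 0→5, due 17, lateness -12
D: 5→11, due 11, lateness 0
A: 11→18, due 18, lateness 0
C: 18→28, due 10, lateness 18
Maximum = 18.
LPT (decreasing processing time): C A D B.
C: 0→10, due 10, lateness 0
A: 10→17, due 18, lateness -1
D: 17→23, due 11, lateness 12
B: 23→28, due 17, lateness 11
Maximum = 12.
FIFO (arrival order): A B C D.
A: 0→7, due 18, lateness -11
B: 7→12, due 17, lateness -5
C: 12→22, due 10, lateness 12
D: 22→28, due 11, lateness 17
Maximum = 17.
EDD 10, SPT 18, LPT 12, FIFO 17 → minimum 10.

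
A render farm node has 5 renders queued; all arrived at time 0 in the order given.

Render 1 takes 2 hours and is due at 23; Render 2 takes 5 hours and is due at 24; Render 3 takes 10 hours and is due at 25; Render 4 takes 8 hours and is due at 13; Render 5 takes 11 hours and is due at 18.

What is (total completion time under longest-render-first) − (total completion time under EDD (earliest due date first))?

LPT (decreasing processing time): Render 5 Render 3 Render 4 Render 2 Render 1.
Render 5: 0→11
Render 3: 11→21
Render 4: 21→29
Render 2: 29→34
Render 1: 34→36
Sum = 11+21+29+34+36 = 131.
EDD (increasing due date): Render 4 Render 5 Render 1 Render 2 Render 3.
Render 4: 0→8
Render 5: 8→19
Render 1: 19→21
Render 2: 21→26
Render 3: 26→36
Sum = 8+19+21+26+36 = 110.
Difference = 131 − 110 = 21.

21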